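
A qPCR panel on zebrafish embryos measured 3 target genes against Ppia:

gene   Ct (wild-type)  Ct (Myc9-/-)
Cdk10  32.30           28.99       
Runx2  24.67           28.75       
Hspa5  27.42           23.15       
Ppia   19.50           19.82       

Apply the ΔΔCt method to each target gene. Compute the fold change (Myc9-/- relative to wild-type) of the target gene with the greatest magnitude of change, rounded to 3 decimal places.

24.084

Cdk10: ΔΔCt = (28.99−19.82) − (32.30−19.50) = 9.17 − 12.80 = -3.63; fold change = 2^3.63 = 12.381
Runx2: ΔΔCt = (28.75−19.82) − (24.67−19.50) = 8.93 − 5.17 = 3.76; fold change = 2^-3.76 = 0.074
Hspa5: ΔΔCt = (23.15−19.82) − (27.42−19.50) = 3.33 − 7.92 = -4.59; fold change = 2^4.59 = 24.084
Hspa5 has the largest |ΔΔCt| = 4.59.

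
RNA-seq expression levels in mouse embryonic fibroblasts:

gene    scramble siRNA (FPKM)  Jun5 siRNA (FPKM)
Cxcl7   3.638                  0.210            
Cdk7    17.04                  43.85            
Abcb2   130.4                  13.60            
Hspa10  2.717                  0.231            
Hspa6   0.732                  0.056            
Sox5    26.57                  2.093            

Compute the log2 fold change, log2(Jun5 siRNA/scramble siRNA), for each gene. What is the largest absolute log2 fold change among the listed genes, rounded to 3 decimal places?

4.115

log2(0.210/3.638) = -4.115  (Cxcl7)
log2(43.85/17.04) = 1.364  (Cdk7)
log2(13.60/130.4) = -3.261  (Abcb2)
log2(0.231/2.717) = -3.556  (Hspa10)
log2(0.056/0.732) = -3.708  (Hspa6)
log2(2.093/26.57) = -3.666  (Sox5)
The largest magnitude belongs to Cxcl7.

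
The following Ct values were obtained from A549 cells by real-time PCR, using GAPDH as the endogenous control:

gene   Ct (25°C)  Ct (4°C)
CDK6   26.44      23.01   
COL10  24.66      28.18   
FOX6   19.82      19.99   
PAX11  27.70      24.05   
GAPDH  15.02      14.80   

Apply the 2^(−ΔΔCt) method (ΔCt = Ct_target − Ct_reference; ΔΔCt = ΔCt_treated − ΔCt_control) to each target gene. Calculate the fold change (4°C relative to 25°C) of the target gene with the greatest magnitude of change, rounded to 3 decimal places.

0.075

CDK6: ΔΔCt = (23.01−14.80) − (26.44−15.02) = 8.21 − 11.42 = -3.21; fold change = 2^3.21 = 9.254
COL10: ΔΔCt = (28.18−14.80) − (24.66−15.02) = 13.38 − 9.64 = 3.74; fold change = 2^-3.74 = 0.075
FOX6: ΔΔCt = (19.99−14.80) − (19.82−15.02) = 5.19 − 4.80 = 0.39; fold change = 2^-0.39 = 0.763
PAX11: ΔΔCt = (24.05−14.80) − (27.70−15.02) = 9.25 − 12.68 = -3.43; fold change = 2^3.43 = 10.778
COL10 has the largest |ΔΔCt| = 3.74.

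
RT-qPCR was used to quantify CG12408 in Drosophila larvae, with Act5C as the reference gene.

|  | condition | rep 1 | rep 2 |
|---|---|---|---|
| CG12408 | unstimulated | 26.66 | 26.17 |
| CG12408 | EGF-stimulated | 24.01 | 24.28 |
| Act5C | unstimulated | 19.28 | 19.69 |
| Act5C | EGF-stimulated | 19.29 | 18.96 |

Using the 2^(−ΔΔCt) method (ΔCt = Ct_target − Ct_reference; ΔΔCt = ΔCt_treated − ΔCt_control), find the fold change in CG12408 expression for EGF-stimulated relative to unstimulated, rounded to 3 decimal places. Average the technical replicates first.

3.758

Mean Ct: CG12408 unstimulated 26.415; CG12408 EGF-stimulated 24.145; Act5C unstimulated 19.485; Act5C EGF-stimulated 19.125
ΔCt(unstimulated) = 26.415 − 19.485 = 6.930
ΔCt(EGF-stimulated) = 24.145 − 19.125 = 5.020
ΔΔCt = 5.020 − 6.930 = -1.910
Fold change = 2^(−(-1.910)) = 2^1.910 = 3.7581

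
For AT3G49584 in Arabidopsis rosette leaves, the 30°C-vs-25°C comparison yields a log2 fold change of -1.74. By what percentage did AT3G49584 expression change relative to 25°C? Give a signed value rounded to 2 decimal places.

Fold change = 2^(-1.74) = 0.2994
Percent change = (FC − 1) × 100% = (0.2994 − 1) × 100 = -70.06%

-70.06%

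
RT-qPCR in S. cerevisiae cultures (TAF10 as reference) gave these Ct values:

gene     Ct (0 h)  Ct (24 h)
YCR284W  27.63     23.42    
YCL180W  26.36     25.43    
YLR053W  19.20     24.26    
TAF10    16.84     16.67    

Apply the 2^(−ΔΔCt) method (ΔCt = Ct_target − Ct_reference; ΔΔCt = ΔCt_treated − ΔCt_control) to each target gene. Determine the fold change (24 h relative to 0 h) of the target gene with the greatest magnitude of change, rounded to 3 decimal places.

0.027

YCR284W: ΔΔCt = (23.42−16.67) − (27.63−16.84) = 6.75 − 10.79 = -4.04; fold change = 2^4.04 = 16.450
YCL180W: ΔΔCt = (25.43−16.67) − (26.36−16.84) = 8.76 − 9.52 = -0.76; fold change = 2^0.76 = 1.693
YLR053W: ΔΔCt = (24.26−16.67) − (19.20−16.84) = 7.59 − 2.36 = 5.23; fold change = 2^-5.23 = 0.027
YLR053W has the largest |ΔΔCt| = 5.23.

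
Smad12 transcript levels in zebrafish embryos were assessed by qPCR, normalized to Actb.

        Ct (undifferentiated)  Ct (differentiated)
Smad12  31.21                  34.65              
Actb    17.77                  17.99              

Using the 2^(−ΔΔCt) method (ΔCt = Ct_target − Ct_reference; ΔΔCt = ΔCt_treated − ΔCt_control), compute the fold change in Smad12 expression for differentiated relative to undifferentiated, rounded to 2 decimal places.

ΔCt(undifferentiated) = 31.210 − 17.770 = 13.440
ΔCt(differentiated) = 34.650 − 17.990 = 16.660
ΔΔCt = 16.660 − 13.440 = 3.220
Fold change = 2^(−3.220) = 0.107

0.11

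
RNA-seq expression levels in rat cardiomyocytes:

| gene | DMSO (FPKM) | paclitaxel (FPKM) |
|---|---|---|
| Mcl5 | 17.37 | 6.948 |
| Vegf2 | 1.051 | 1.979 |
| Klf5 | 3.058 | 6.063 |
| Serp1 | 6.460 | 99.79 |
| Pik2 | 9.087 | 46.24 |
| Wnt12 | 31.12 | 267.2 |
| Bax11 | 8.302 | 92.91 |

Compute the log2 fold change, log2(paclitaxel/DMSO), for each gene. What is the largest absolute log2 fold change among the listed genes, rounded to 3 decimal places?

log2(6.948/17.37) = -1.322  (Mcl5)
log2(1.979/1.051) = 0.913  (Vegf2)
log2(6.063/3.058) = 0.987  (Klf5)
log2(99.79/6.460) = 3.949  (Serp1)
log2(46.24/9.087) = 2.347  (Pik2)
log2(267.2/31.12) = 3.102  (Wnt12)
log2(92.91/8.302) = 3.484  (Bax11)
The largest magnitude belongs to Serp1.

3.949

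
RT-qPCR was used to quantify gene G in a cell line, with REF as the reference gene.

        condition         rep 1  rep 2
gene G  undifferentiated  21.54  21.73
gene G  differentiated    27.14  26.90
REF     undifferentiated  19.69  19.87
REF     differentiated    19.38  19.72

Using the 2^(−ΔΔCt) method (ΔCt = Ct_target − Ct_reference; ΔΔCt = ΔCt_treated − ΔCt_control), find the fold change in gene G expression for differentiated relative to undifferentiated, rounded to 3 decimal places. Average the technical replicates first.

0.020

Mean Ct: gene G undifferentiated 21.635; gene G differentiated 27.020; REF undifferentiated 19.780; REF differentiated 19.550
ΔCt(undifferentiated) = 21.635 − 19.780 = 1.855
ΔCt(differentiated) = 27.020 − 19.550 = 7.470
ΔΔCt = 7.470 − 1.855 = 5.615
Fold change = 2^(−5.615) = 0.0204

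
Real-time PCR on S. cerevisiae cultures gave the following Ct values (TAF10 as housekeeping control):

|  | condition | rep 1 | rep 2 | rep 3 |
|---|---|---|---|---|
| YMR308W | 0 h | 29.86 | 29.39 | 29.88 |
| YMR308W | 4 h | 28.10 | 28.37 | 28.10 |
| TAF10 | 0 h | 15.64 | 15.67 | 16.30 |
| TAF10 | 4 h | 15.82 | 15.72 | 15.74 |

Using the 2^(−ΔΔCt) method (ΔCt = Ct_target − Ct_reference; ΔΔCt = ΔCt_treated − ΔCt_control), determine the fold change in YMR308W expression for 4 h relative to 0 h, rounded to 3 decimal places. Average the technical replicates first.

Mean Ct: YMR308W 0 h 29.710; YMR308W 4 h 28.190; TAF10 0 h 15.870; TAF10 4 h 15.760
ΔCt(0 h) = 29.710 − 15.870 = 13.840
ΔCt(4 h) = 28.190 − 15.760 = 12.430
ΔΔCt = 12.430 − 13.840 = -1.410
Fold change = 2^(−(-1.410)) = 2^1.410 = 2.6574

2.657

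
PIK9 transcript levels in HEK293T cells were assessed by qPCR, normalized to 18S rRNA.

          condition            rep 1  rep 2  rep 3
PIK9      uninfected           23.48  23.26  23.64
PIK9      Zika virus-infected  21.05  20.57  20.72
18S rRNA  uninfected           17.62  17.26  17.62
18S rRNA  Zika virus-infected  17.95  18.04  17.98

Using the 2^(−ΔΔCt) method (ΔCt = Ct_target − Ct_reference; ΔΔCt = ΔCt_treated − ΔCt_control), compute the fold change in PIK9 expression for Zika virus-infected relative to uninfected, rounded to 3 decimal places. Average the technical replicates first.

9.000

Mean Ct: PIK9 uninfected 23.460; PIK9 Zika virus-infected 20.780; 18S rRNA uninfected 17.500; 18S rRNA Zika virus-infected 17.990
ΔCt(uninfected) = 23.460 − 17.500 = 5.960
ΔCt(Zika virus-infected) = 20.780 − 17.990 = 2.790
ΔΔCt = 2.790 − 5.960 = -3.170
Fold change = 2^(−(-3.170)) = 2^3.170 = 9.0005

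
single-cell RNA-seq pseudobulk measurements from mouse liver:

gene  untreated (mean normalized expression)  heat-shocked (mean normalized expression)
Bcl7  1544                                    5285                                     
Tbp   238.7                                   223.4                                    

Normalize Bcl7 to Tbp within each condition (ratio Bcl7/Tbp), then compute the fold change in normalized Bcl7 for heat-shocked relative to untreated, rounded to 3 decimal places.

Bcl7/Tbp (untreated) = 1544 / 238.7 = 6.4684
Bcl7/Tbp (heat-shocked) = 5285 / 223.4 = 23.657
Fold change = 23.657 / 6.4684 = 3.6574

3.657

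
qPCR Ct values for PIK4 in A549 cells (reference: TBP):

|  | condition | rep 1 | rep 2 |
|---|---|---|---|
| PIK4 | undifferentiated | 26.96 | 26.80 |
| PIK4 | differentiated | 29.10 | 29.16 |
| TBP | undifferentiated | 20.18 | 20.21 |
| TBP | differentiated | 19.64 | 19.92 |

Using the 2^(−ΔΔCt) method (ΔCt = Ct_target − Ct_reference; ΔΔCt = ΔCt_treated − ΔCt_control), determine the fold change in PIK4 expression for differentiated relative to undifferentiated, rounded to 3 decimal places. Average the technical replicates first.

0.158

Mean Ct: PIK4 undifferentiated 26.880; PIK4 differentiated 29.130; TBP undifferentiated 20.195; TBP differentiated 19.780
ΔCt(undifferentiated) = 26.880 − 20.195 = 6.685
ΔCt(differentiated) = 29.130 − 19.780 = 9.350
ΔΔCt = 9.350 − 6.685 = 2.665
Fold change = 2^(−2.665) = 0.1577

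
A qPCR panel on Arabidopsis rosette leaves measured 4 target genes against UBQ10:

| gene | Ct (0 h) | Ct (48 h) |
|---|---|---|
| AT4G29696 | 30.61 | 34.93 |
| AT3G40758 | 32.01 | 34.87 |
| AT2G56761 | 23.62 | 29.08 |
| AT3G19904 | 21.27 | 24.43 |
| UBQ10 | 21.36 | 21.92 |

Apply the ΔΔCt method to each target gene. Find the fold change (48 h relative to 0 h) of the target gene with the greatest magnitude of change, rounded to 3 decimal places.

0.033

AT4G29696: ΔΔCt = (34.93−21.92) − (30.61−21.36) = 13.01 − 9.25 = 3.76; fold change = 2^-3.76 = 0.074
AT3G40758: ΔΔCt = (34.87−21.92) − (32.01−21.36) = 12.95 − 10.65 = 2.30; fold change = 2^-2.30 = 0.203
AT2G56761: ΔΔCt = (29.08−21.92) − (23.62−21.36) = 7.16 − 2.26 = 4.90; fold change = 2^-4.90 = 0.033
AT3G19904: ΔΔCt = (24.43−21.92) − (21.27−21.36) = 2.51 − (-0.09) = 2.60; fold change = 2^-2.60 = 0.165
AT2G56761 has the largest |ΔΔCt| = 4.90.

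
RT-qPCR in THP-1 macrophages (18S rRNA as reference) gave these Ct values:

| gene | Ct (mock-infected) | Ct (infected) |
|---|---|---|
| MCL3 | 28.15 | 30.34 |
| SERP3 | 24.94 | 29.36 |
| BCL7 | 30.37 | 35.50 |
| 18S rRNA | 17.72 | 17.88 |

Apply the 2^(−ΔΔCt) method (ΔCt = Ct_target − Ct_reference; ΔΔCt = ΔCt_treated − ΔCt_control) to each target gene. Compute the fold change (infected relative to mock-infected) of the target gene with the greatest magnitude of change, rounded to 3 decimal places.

0.032

MCL3: ΔΔCt = (30.34−17.88) − (28.15−17.72) = 12.46 − 10.43 = 2.03; fold change = 2^-2.03 = 0.245
SERP3: ΔΔCt = (29.36−17.88) − (24.94−17.72) = 11.48 − 7.22 = 4.26; fold change = 2^-4.26 = 0.052
BCL7: ΔΔCt = (35.50−17.88) − (30.37−17.72) = 17.62 − 12.65 = 4.97; fold change = 2^-4.97 = 0.032
BCL7 has the largest |ΔΔCt| = 4.97.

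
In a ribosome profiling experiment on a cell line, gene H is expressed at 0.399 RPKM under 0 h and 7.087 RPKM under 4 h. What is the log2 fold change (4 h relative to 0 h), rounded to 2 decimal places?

Fold change = 7.087 / 0.399 = 17.7619
log2(17.7619) = 4.151

4.15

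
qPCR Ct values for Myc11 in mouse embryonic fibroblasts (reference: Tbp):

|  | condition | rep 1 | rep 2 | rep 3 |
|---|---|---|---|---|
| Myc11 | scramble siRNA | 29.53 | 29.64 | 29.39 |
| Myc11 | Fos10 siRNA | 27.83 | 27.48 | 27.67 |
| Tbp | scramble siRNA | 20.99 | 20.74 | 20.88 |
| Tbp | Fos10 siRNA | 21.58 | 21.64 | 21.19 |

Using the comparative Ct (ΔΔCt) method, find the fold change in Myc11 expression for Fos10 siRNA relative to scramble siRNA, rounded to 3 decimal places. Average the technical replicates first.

Mean Ct: Myc11 scramble siRNA 29.520; Myc11 Fos10 siRNA 27.660; Tbp scramble siRNA 20.870; Tbp Fos10 siRNA 21.470
ΔCt(scramble siRNA) = 29.520 − 20.870 = 8.650
ΔCt(Fos10 siRNA) = 27.660 − 21.470 = 6.190
ΔΔCt = 6.190 − 8.650 = -2.460
Fold change = 2^(−(-2.460)) = 2^2.460 = 5.5022

5.502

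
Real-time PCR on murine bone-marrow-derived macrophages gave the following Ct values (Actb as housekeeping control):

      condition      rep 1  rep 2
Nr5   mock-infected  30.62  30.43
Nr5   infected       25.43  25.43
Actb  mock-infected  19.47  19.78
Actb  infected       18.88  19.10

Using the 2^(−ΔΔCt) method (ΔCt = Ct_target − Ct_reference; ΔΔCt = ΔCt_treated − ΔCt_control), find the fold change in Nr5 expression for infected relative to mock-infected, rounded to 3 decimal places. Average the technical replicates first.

22.009

Mean Ct: Nr5 mock-infected 30.525; Nr5 infected 25.430; Actb mock-infected 19.625; Actb infected 18.990
ΔCt(mock-infected) = 30.525 − 19.625 = 10.900
ΔCt(infected) = 25.430 − 18.990 = 6.440
ΔΔCt = 6.440 − 10.900 = -4.460
Fold change = 2^(−(-4.460)) = 2^4.460 = 22.0087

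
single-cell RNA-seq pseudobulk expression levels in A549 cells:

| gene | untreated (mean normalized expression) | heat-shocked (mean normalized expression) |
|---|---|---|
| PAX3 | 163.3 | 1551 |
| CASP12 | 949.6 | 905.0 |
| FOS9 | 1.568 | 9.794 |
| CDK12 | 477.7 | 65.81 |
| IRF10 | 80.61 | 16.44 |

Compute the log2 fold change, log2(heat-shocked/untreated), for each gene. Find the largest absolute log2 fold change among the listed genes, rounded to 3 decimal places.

3.248

log2(1551/163.3) = 3.248  (PAX3)
log2(905.0/949.6) = -0.069  (CASP12)
log2(9.794/1.568) = 2.643  (FOS9)
log2(65.81/477.7) = -2.860  (CDK12)
log2(16.44/80.61) = -2.294  (IRF10)
The largest magnitude belongs to PAX3.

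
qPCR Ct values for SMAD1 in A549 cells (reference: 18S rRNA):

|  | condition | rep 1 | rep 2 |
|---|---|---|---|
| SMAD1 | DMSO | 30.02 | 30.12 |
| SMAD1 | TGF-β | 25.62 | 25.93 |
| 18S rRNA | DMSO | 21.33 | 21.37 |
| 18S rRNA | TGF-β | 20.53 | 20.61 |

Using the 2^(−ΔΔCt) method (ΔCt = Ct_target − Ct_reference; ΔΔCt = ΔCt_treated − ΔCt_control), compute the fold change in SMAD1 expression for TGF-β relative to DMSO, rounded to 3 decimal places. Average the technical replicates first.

11.432

Mean Ct: SMAD1 DMSO 30.070; SMAD1 TGF-β 25.775; 18S rRNA DMSO 21.350; 18S rRNA TGF-β 20.570
ΔCt(DMSO) = 30.070 − 21.350 = 8.720
ΔCt(TGF-β) = 25.775 − 20.570 = 5.205
ΔΔCt = 5.205 − 8.720 = -3.515
Fold change = 2^(−(-3.515)) = 2^3.515 = 11.4320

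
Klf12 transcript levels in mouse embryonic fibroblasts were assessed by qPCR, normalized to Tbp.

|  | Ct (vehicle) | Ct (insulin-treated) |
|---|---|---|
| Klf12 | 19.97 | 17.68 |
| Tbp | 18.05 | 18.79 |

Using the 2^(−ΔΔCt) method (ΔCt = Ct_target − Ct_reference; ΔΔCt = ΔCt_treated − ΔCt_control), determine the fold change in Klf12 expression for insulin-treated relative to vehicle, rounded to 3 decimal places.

ΔCt(vehicle) = 19.970 − 18.050 = 1.920
ΔCt(insulin-treated) = 17.680 − 18.790 = -1.110
ΔΔCt = -1.110 − 1.920 = -3.030
Fold change = 2^(−(-3.030)) = 2^3.030 = 8.1681

8.168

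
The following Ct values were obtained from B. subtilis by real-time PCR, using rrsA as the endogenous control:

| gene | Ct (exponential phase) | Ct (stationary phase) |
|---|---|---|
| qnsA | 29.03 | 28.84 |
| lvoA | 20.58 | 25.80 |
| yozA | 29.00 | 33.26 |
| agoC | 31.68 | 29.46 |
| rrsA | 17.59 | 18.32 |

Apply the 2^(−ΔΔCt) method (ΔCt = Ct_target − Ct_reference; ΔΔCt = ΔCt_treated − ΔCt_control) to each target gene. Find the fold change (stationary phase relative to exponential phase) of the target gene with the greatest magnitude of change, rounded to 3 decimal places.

qnsA: ΔΔCt = (28.84−18.32) − (29.03−17.59) = 10.52 − 11.44 = -0.92; fold change = 2^0.92 = 1.892
lvoA: ΔΔCt = (25.80−18.32) − (20.58−17.59) = 7.48 − 2.99 = 4.49; fold change = 2^-4.49 = 0.045
yozA: ΔΔCt = (33.26−18.32) − (29.00−17.59) = 14.94 − 11.41 = 3.53; fold change = 2^-3.53 = 0.087
agoC: ΔΔCt = (29.46−18.32) − (31.68−17.59) = 11.14 − 14.09 = -2.95; fold change = 2^2.95 = 7.727
lvoA has the largest |ΔΔCt| = 4.49.

0.045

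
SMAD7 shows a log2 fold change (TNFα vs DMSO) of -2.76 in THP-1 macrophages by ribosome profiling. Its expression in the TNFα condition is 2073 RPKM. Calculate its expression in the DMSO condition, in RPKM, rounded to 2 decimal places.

14042.42

Fold change = 2^(-2.76) = 0.1476
DMSO expression = 2073 / 0.1476 = 14042.42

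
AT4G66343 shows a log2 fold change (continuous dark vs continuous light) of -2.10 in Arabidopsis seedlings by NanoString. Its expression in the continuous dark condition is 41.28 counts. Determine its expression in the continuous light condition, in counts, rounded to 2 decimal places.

176.97

Fold change = 2^(-2.10) = 0.2333
continuous light expression = 41.28 / 0.2333 = 176.97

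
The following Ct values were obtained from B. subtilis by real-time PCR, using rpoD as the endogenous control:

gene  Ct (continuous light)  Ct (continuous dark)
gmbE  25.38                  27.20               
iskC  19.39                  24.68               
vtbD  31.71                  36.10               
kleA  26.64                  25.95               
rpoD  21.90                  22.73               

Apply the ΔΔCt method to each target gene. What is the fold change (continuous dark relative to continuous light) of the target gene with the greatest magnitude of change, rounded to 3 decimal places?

0.045

gmbE: ΔΔCt = (27.20−22.73) − (25.38−21.90) = 4.47 − 3.48 = 0.99; fold change = 2^-0.99 = 0.503
iskC: ΔΔCt = (24.68−22.73) − (19.39−21.90) = 1.95 − (-2.51) = 4.46; fold change = 2^-4.46 = 0.045
vtbD: ΔΔCt = (36.10−22.73) − (31.71−21.90) = 13.37 − 9.81 = 3.56; fold change = 2^-3.56 = 0.085
kleA: ΔΔCt = (25.95−22.73) − (26.64−21.90) = 3.22 − 4.74 = -1.52; fold change = 2^1.52 = 2.868
iskC has the largest |ΔΔCt| = 4.46.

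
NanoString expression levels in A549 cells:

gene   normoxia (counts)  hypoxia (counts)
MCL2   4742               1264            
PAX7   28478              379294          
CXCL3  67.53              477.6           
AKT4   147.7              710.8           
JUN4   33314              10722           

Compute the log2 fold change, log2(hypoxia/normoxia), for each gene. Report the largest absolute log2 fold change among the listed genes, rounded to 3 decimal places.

log2(1264/4742) = -1.907  (MCL2)
log2(379294/28478) = 3.735  (PAX7)
log2(477.6/67.53) = 2.822  (CXCL3)
log2(710.8/147.7) = 2.267  (AKT4)
log2(10722/33314) = -1.636  (JUN4)
The largest magnitude belongs to PAX7.

3.735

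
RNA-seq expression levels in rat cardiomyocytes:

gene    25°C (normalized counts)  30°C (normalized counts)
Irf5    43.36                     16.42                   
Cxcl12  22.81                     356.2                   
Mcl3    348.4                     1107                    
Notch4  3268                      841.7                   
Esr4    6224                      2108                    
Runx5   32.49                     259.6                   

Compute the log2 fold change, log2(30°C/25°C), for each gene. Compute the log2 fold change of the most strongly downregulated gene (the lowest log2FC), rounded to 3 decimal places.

log2(16.42/43.36) = -1.401  (Irf5)
log2(356.2/22.81) = 3.965  (Cxcl12)
log2(1107/348.4) = 1.668  (Mcl3)
log2(841.7/3268) = -1.957  (Notch4)
log2(2108/6224) = -1.562  (Esr4)
log2(259.6/32.49) = 2.998  (Runx5)
Notch4 is most strongly downregulated.

-1.957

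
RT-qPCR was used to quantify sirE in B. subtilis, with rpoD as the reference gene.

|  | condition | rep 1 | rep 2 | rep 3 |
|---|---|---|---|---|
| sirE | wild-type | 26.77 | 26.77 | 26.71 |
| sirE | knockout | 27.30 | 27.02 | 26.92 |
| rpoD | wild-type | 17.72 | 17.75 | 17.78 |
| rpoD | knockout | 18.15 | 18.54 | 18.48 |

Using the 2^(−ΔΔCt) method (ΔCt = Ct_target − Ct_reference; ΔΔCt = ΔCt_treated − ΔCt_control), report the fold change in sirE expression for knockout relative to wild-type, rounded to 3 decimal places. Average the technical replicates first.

Mean Ct: sirE wild-type 26.750; sirE knockout 27.080; rpoD wild-type 17.750; rpoD knockout 18.390
ΔCt(wild-type) = 26.750 − 17.750 = 9.000
ΔCt(knockout) = 27.080 − 18.390 = 8.690
ΔΔCt = 8.690 − 9.000 = -0.310
Fold change = 2^(−(-0.310)) = 2^0.310 = 1.2397

1.240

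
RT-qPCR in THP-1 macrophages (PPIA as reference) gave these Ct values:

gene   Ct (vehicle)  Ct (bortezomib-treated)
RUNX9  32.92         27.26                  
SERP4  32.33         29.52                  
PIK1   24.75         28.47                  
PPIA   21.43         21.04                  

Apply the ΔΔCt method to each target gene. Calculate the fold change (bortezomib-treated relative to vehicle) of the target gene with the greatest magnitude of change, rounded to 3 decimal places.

38.586

RUNX9: ΔΔCt = (27.26−21.04) − (32.92−21.43) = 6.22 − 11.49 = -5.27; fold change = 2^5.27 = 38.586
SERP4: ΔΔCt = (29.52−21.04) − (32.33−21.43) = 8.48 − 10.90 = -2.42; fold change = 2^2.42 = 5.352
PIK1: ΔΔCt = (28.47−21.04) − (24.75−21.43) = 7.43 − 3.32 = 4.11; fold change = 2^-4.11 = 0.058
RUNX9 has the largest |ΔΔCt| = 5.27.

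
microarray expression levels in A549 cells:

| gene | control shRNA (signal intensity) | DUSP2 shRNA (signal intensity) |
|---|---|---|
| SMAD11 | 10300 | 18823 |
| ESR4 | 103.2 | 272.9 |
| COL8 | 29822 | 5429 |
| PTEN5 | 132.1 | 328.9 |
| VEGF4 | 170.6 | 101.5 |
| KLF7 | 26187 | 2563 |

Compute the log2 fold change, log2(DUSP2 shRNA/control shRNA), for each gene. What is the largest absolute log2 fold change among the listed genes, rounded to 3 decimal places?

log2(18823/10300) = 0.870  (SMAD11)
log2(272.9/103.2) = 1.403  (ESR4)
log2(5429/29822) = -2.458  (COL8)
log2(328.9/132.1) = 1.316  (PTEN5)
log2(101.5/170.6) = -0.749  (VEGF4)
log2(2563/26187) = -3.353  (KLF7)
The largest magnitude belongs to KLF7.

3.353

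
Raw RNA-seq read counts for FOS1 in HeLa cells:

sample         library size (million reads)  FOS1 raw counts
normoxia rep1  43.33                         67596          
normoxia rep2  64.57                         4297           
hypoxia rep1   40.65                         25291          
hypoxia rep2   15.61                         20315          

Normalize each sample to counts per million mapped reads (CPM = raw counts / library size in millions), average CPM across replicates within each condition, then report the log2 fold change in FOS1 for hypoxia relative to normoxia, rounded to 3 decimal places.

CPM(normoxia rep1) = 67596 / 43.33 = 1560.0277
CPM(normoxia rep2) = 4297 / 64.57 = 66.5479
CPM(hypoxia rep1) = 25291 / 40.65 = 622.1648
CPM(hypoxia rep2) = 20315 / 15.61 = 1301.4094
mean CPM(normoxia) = 813.2878; mean CPM(hypoxia) = 961.7871
Fold change = 961.7871 / 813.2878 = 1.18259
log2(1.18259) = 0.2420

0.242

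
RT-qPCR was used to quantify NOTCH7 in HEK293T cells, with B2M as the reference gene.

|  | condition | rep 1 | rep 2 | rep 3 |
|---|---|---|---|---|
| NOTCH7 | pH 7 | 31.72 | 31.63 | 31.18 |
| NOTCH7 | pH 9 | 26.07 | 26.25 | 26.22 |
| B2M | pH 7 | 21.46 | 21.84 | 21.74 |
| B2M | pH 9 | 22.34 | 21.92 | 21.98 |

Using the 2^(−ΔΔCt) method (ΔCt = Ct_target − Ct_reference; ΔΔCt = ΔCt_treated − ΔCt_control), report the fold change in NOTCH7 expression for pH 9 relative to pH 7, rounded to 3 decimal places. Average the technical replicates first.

53.076

Mean Ct: NOTCH7 pH 7 31.510; NOTCH7 pH 9 26.180; B2M pH 7 21.680; B2M pH 9 22.080
ΔCt(pH 7) = 31.510 − 21.680 = 9.830
ΔCt(pH 9) = 26.180 − 22.080 = 4.100
ΔΔCt = 4.100 − 9.830 = -5.730
Fold change = 2^(−(-5.730)) = 2^5.730 = 53.0765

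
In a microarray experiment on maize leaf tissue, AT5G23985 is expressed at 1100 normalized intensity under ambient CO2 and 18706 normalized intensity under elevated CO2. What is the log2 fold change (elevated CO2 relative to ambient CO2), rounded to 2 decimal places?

Fold change = 18706 / 1100 = 17.0055
log2(17.0055) = 4.088

4.09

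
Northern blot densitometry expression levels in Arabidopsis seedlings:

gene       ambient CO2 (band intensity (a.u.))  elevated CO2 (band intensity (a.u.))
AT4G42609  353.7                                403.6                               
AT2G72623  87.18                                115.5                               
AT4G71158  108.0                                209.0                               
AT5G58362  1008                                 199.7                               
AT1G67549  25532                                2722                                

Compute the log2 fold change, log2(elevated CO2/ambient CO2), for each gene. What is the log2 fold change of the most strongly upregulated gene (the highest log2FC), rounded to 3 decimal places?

0.952

log2(403.6/353.7) = 0.190  (AT4G42609)
log2(115.5/87.18) = 0.406  (AT2G72623)
log2(209.0/108.0) = 0.952  (AT4G71158)
log2(199.7/1008) = -2.336  (AT5G58362)
log2(2722/25532) = -3.230  (AT1G67549)
AT4G71158 is most strongly upregulated.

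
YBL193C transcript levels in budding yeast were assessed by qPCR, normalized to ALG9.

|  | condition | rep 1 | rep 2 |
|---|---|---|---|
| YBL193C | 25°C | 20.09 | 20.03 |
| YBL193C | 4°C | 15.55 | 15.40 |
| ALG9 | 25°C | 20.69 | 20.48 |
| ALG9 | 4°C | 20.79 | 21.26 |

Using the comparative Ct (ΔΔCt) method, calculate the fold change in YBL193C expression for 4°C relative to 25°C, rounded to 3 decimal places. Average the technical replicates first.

32.559

Mean Ct: YBL193C 25°C 20.060; YBL193C 4°C 15.475; ALG9 25°C 20.585; ALG9 4°C 21.025
ΔCt(25°C) = 20.060 − 20.585 = -0.525
ΔCt(4°C) = 15.475 − 21.025 = -5.550
ΔΔCt = -5.550 − (-0.525) = -5.025
Fold change = 2^(−(-5.025)) = 2^5.025 = 32.5594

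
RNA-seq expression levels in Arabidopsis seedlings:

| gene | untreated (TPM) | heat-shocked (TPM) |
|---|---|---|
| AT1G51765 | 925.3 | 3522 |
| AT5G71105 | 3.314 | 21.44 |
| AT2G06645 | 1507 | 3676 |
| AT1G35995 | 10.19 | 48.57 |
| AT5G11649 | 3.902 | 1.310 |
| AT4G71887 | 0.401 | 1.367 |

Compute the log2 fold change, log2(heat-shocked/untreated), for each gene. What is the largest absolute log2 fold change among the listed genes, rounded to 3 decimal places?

2.694

log2(3522/925.3) = 1.928  (AT1G51765)
log2(21.44/3.314) = 2.694  (AT5G71105)
log2(3676/1507) = 1.286  (AT2G06645)
log2(48.57/10.19) = 2.253  (AT1G35995)
log2(1.310/3.902) = -1.575  (AT5G11649)
log2(1.367/0.401) = 1.769  (AT4G71887)
The largest magnitude belongs to AT5G71105.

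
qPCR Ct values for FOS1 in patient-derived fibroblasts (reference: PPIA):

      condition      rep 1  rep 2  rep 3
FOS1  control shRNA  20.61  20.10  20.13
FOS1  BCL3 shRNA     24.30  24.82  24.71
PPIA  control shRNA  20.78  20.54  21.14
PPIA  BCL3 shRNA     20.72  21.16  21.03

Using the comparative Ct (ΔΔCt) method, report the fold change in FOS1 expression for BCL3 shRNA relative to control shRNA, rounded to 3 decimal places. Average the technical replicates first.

0.055

Mean Ct: FOS1 control shRNA 20.280; FOS1 BCL3 shRNA 24.610; PPIA control shRNA 20.820; PPIA BCL3 shRNA 20.970
ΔCt(control shRNA) = 20.280 − 20.820 = -0.540
ΔCt(BCL3 shRNA) = 24.610 − 20.970 = 3.640
ΔΔCt = 3.640 − (-0.540) = 4.180
Fold change = 2^(−4.180) = 0.0552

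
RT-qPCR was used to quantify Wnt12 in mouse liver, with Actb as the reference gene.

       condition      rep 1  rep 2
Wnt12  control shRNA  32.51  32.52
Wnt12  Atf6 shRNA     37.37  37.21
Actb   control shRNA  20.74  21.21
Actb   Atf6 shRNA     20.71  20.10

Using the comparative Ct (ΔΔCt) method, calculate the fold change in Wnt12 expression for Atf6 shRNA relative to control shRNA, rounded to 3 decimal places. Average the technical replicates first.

Mean Ct: Wnt12 control shRNA 32.515; Wnt12 Atf6 shRNA 37.290; Actb control shRNA 20.975; Actb Atf6 shRNA 20.405
ΔCt(control shRNA) = 32.515 − 20.975 = 11.540
ΔCt(Atf6 shRNA) = 37.290 − 20.405 = 16.885
ΔΔCt = 16.885 − 11.540 = 5.345
Fold change = 2^(−5.345) = 0.0246

0.025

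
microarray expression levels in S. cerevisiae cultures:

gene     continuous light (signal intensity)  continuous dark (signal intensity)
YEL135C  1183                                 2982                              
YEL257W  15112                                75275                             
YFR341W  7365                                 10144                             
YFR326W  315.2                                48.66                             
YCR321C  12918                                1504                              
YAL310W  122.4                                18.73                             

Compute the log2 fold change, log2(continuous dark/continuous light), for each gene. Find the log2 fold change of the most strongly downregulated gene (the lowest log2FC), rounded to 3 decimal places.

-3.103

log2(2982/1183) = 1.334  (YEL135C)
log2(75275/15112) = 2.316  (YEL257W)
log2(10144/7365) = 0.462  (YFR341W)
log2(48.66/315.2) = -2.695  (YFR326W)
log2(1504/12918) = -3.103  (YCR321C)
log2(18.73/122.4) = -2.708  (YAL310W)
YCR321C is most strongly downregulated.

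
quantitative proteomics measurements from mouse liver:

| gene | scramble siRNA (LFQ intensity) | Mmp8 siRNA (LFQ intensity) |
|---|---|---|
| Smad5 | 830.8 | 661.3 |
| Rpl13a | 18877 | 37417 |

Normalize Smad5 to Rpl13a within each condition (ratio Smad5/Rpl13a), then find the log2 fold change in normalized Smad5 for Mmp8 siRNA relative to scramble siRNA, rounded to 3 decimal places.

-1.316

Smad5/Rpl13a (scramble siRNA) = 830.8 / 18877 = 0.044011
Smad5/Rpl13a (Mmp8 siRNA) = 661.3 / 37417 = 0.017674
Fold change = 0.017674 / 0.044011 = 0.4016
log2(0.4016) = -1.3163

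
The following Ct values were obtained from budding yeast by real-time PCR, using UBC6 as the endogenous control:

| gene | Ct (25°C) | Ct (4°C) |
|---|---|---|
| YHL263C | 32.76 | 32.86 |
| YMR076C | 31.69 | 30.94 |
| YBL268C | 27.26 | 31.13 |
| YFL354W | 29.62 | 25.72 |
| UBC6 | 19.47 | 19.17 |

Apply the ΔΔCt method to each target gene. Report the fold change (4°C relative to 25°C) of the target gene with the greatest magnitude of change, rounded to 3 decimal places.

0.056

YHL263C: ΔΔCt = (32.86−19.17) − (32.76−19.47) = 13.69 − 13.29 = 0.40; fold change = 2^-0.40 = 0.758
YMR076C: ΔΔCt = (30.94−19.17) − (31.69−19.47) = 11.77 − 12.22 = -0.45; fold change = 2^0.45 = 1.366
YBL268C: ΔΔCt = (31.13−19.17) − (27.26−19.47) = 11.96 − 7.79 = 4.17; fold change = 2^-4.17 = 0.056
YFL354W: ΔΔCt = (25.72−19.17) − (29.62−19.47) = 6.55 − 10.15 = -3.60; fold change = 2^3.60 = 12.126
YBL268C has the largest |ΔΔCt| = 4.17.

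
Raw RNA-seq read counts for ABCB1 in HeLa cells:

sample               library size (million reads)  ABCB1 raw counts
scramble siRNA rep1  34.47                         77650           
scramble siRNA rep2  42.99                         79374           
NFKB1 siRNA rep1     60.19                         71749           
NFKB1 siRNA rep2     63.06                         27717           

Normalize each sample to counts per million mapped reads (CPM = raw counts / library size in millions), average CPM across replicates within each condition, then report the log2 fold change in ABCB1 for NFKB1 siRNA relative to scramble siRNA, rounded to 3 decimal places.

CPM(scramble siRNA rep1) = 77650 / 34.47 = 2252.6835
CPM(scramble siRNA rep2) = 79374 / 42.99 = 1846.3364
CPM(NFKB1 siRNA rep1) = 71749 / 60.19 = 1192.0419
CPM(NFKB1 siRNA rep2) = 27717 / 63.06 = 439.5338
mean CPM(scramble siRNA) = 2049.5099; mean CPM(NFKB1 siRNA) = 815.7878
Fold change = 815.7878 / 2049.5099 = 0.39804
log2(0.39804) = -1.3290

-1.329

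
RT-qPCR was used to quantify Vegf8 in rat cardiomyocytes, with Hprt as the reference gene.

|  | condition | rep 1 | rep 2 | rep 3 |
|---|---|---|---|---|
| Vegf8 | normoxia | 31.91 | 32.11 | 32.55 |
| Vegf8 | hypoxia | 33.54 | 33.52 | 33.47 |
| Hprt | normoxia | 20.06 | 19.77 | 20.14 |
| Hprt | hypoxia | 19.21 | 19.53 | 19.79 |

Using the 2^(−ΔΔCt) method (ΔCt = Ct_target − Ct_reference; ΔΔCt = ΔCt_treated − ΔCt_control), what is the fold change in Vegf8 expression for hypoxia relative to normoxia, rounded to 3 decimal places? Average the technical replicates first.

0.287

Mean Ct: Vegf8 normoxia 32.190; Vegf8 hypoxia 33.510; Hprt normoxia 19.990; Hprt hypoxia 19.510
ΔCt(normoxia) = 32.190 − 19.990 = 12.200
ΔCt(hypoxia) = 33.510 − 19.510 = 14.000
ΔΔCt = 14.000 − 12.200 = 1.800
Fold change = 2^(−1.800) = 0.2872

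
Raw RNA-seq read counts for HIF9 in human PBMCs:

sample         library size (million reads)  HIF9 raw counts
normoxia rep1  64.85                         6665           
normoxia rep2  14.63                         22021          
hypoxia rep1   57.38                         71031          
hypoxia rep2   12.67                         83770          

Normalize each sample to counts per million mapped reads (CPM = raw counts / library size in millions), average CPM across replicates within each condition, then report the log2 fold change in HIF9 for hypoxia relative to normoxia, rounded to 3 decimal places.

2.287

CPM(normoxia rep1) = 6665 / 64.85 = 102.7756
CPM(normoxia rep2) = 22021 / 14.63 = 1505.1948
CPM(hypoxia rep1) = 71031 / 57.38 = 1237.9052
CPM(hypoxia rep2) = 83770 / 12.67 = 6611.6811
mean CPM(normoxia) = 803.9852; mean CPM(hypoxia) = 3924.7932
Fold change = 3924.7932 / 803.9852 = 4.88167
log2(4.88167) = 2.2874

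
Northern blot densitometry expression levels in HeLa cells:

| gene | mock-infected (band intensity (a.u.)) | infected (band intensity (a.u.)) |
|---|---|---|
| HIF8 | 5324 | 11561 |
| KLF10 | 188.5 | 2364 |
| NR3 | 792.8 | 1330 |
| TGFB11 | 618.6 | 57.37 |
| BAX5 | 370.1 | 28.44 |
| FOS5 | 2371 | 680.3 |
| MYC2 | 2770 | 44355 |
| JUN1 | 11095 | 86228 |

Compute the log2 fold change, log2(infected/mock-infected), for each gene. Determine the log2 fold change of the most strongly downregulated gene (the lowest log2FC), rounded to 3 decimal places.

log2(11561/5324) = 1.119  (HIF8)
log2(2364/188.5) = 3.649  (KLF10)
log2(1330/792.8) = 0.746  (NR3)
log2(57.37/618.6) = -3.431  (TGFB11)
log2(28.44/370.1) = -3.702  (BAX5)
log2(680.3/2371) = -1.801  (FOS5)
log2(44355/2770) = 4.001  (MYC2)
log2(86228/11095) = 2.958  (JUN1)
BAX5 is most strongly downregulated.

-3.702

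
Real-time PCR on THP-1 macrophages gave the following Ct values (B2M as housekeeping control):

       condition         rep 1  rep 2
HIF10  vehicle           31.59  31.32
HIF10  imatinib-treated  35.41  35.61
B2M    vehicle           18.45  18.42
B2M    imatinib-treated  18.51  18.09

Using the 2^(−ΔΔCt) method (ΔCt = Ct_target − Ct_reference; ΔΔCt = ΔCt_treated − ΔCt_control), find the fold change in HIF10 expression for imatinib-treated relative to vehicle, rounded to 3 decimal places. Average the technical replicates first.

0.055

Mean Ct: HIF10 vehicle 31.455; HIF10 imatinib-treated 35.510; B2M vehicle 18.435; B2M imatinib-treated 18.300
ΔCt(vehicle) = 31.455 − 18.435 = 13.020
ΔCt(imatinib-treated) = 35.510 − 18.300 = 17.210
ΔΔCt = 17.210 − 13.020 = 4.190
Fold change = 2^(−4.190) = 0.0548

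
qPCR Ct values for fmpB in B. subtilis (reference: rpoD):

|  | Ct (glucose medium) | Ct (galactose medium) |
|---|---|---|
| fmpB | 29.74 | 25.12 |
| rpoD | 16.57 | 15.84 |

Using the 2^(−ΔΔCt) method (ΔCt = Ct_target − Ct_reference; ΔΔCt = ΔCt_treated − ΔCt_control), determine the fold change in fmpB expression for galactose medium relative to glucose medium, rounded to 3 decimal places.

14.825

ΔCt(glucose medium) = 29.740 − 16.570 = 13.170
ΔCt(galactose medium) = 25.120 − 15.840 = 9.280
ΔΔCt = 9.280 − 13.170 = -3.890
Fold change = 2^(−(-3.890)) = 2^3.890 = 14.8254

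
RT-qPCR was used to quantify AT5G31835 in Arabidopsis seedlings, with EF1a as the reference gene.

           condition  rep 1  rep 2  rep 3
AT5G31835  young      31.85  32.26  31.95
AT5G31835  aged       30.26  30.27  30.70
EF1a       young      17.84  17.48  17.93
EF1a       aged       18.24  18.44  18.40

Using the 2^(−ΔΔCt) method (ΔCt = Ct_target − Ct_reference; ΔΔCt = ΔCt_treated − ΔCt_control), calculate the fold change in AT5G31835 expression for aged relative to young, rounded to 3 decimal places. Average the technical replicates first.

Mean Ct: AT5G31835 young 32.020; AT5G31835 aged 30.410; EF1a young 17.750; EF1a aged 18.360
ΔCt(young) = 32.020 − 17.750 = 14.270
ΔCt(aged) = 30.410 − 18.360 = 12.050
ΔΔCt = 12.050 − 14.270 = -2.220
Fold change = 2^(−(-2.220)) = 2^2.220 = 4.6589

4.659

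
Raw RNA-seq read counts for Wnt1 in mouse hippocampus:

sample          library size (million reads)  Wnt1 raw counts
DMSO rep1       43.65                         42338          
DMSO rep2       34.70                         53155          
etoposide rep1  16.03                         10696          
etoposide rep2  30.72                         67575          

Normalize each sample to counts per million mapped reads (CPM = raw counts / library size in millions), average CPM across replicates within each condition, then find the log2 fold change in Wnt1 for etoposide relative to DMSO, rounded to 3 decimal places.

0.197

CPM(DMSO rep1) = 42338 / 43.65 = 969.9427
CPM(DMSO rep2) = 53155 / 34.70 = 1531.8444
CPM(etoposide rep1) = 10696 / 16.03 = 667.2489
CPM(etoposide rep2) = 67575 / 30.72 = 2199.7070
mean CPM(DMSO) = 1250.8936; mean CPM(etoposide) = 1433.4780
Fold change = 1433.4780 / 1250.8936 = 1.14596
log2(1.14596) = 0.1966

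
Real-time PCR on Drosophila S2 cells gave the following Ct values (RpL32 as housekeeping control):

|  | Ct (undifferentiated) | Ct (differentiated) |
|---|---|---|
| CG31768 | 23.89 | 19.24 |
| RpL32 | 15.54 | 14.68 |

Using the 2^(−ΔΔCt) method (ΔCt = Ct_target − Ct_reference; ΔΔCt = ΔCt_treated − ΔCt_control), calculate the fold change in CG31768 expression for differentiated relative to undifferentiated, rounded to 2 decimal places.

ΔCt(undifferentiated) = 23.890 − 15.540 = 8.350
ΔCt(differentiated) = 19.240 − 14.680 = 4.560
ΔΔCt = 4.560 − 8.350 = -3.790
Fold change = 2^(−(-3.790)) = 2^3.790 = 13.833

13.83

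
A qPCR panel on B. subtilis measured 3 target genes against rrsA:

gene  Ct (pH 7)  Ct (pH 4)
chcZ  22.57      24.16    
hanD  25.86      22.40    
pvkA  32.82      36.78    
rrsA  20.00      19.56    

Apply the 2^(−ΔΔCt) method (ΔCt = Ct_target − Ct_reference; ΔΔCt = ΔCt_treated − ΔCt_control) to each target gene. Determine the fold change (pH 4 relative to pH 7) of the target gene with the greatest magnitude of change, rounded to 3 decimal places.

0.047

chcZ: ΔΔCt = (24.16−19.56) − (22.57−20.00) = 4.60 − 2.57 = 2.03; fold change = 2^-2.03 = 0.245
hanD: ΔΔCt = (22.40−19.56) − (25.86−20.00) = 2.84 − 5.86 = -3.02; fold change = 2^3.02 = 8.112
pvkA: ΔΔCt = (36.78−19.56) − (32.82−20.00) = 17.22 − 12.82 = 4.40; fold change = 2^-4.40 = 0.047
pvkA has the largest |ΔΔCt| = 4.40.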